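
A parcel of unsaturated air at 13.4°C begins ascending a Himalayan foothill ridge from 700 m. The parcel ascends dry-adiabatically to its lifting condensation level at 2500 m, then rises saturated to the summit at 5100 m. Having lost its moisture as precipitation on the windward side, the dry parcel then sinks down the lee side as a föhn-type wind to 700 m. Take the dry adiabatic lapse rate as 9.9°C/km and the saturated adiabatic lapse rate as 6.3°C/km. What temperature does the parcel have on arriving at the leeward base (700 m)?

700–2500 m, dry: Δz = 1.8 km ⇒ ΔT = -17.82°C; T = -4.42°C
2500–5100 m, saturated: Δz = 2.6 km ⇒ ΔT = -16.38°C; T = -20.8°C
5100–700 m, dry descent: Δz = 4.4 km ⇒ ΔT = +43.56°C; T = 22.76°C

22.76°C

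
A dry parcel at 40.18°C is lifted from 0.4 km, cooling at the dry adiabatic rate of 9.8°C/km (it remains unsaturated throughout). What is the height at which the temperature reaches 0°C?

4.5 km

Height above start = (40.18 − 0) / 9.8 = 4.1 km
Altitude = 400 m + 4100 m = 4500 m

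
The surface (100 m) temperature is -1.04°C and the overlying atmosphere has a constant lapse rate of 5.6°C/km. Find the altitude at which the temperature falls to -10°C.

Height above start = (-1.04 − (-10)) / 5.6 = 1.6 km
Altitude = 100 m + 1600 m = 1700 m

1700 m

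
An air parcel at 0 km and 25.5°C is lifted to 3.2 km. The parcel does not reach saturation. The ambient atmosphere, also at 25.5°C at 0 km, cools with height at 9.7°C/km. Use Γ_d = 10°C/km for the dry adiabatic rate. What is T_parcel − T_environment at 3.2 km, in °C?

Parcel:
  Dry to 3200 m: -10 × 3.2 km = -32°C, so T = -6.5°C.
Environment:
  Environment to 3200 m: -9.7 × 3.2 km = -31.04°C, so T = -5.54°C.
T_parcel − T_env = -6.5 − (-5.54) = -0.96°C

-0.96°C (parcel cooler than environment)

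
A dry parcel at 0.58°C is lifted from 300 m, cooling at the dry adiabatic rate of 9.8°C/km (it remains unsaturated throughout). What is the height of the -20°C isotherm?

Height above start = (0.58 − (-20)) / 9.8 = 2.1 km
Altitude = 300 m + 2100 m = 2400 m

2400 m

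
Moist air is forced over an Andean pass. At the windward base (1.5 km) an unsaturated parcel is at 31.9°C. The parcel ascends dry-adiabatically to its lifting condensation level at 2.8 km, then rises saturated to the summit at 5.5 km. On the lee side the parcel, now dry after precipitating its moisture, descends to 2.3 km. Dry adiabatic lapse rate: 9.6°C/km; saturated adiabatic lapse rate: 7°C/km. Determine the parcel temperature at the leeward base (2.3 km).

31.24°C

From 1500 m to 2800 m (dry): cools by 9.6 × 1.3 = 12.48°C, giving 19.42°C.
From 2800 m to 5500 m (saturated): cools by 7 × 2.7 = 18.9°C, giving 0.52°C.
From 5500 m to 2300 m (dry descent): warms by 9.6 × 3.2 = 30.72°C, giving 31.24°C.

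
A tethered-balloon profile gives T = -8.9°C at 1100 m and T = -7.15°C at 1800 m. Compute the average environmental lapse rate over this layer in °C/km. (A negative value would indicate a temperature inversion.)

Γ = −ΔT/Δz = (-8.9 − (-7.15)) / (1800 − 1100) m
  = -1.75°C / 0.7 km = -2.5°C/km

-2.5°C/km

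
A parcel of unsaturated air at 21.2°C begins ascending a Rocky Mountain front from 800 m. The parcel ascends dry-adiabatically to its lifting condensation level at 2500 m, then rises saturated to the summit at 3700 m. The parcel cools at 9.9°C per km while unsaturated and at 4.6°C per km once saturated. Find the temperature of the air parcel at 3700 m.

-1.15°C

800 → 2500 m (dry, 9.9°C/km): ΔT = -9.9 × 1.7 = -16.83°C → T = 4.37°C
2500 → 3700 m (saturated, 4.6°C/km): ΔT = -4.6 × 1.2 = -5.52°C → T = -1.15°C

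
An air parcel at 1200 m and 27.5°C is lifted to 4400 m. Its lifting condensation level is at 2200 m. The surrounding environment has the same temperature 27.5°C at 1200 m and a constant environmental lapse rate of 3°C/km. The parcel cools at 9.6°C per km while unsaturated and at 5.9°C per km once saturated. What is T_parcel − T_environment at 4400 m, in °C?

-12.98°C (parcel cooler than environment)

Parcel:
  1200 → 2200 m (dry, 9.6°C/km): ΔT = -9.6 × 1 = -9.6°C → T = 17.9°C
  2200 → 4400 m (saturated, 5.9°C/km): ΔT = -5.9 × 2.2 = -12.98°C → T = 4.92°C
Environment:
  1200 → 4400 m (environment, 3°C/km): ΔT = -3 × 3.2 = -9.6°C → T = 17.9°C
T_parcel − T_env = 4.92 − 17.9 = -12.98°C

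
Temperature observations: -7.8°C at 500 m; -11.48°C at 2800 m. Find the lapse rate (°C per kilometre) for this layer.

Γ = −ΔT/Δz = (-7.8 − (-11.48)) / (2800 − 500) m
  = 3.68°C / 2.3 km = 1.6°C/km

1.6°C/km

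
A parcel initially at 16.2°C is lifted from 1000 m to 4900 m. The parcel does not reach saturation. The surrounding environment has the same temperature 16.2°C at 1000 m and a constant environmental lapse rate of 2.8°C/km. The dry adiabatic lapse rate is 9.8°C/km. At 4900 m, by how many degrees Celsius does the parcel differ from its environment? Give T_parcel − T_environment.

Parcel:
  Dry to 4900 m: -9.8 × 3.9 km = -38.22°C, so T = -22.02°C.
Environment:
  Environment to 4900 m: -2.8 × 3.9 km = -10.92°C, so T = 5.28°C.
T_parcel − T_env = -22.02 − 5.28 = -27.3°C

-27.3°C (parcel cooler than environment)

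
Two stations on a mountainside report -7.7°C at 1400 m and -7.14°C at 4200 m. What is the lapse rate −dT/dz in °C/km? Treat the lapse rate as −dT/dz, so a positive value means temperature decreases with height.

-0.2°C/km

Γ = −ΔT/Δz = (-7.7 − (-7.14)) / (4200 − 1400) m
  = -0.56°C / 2.8 km = -0.2°C/km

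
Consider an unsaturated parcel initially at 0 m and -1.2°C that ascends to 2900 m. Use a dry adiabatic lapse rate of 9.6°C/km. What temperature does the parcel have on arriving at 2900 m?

From 0 m to 2900 m (dry adiabatic): cools by 9.6 × 2.9 = 27.84°C, giving -29.04°C.

-29.04°C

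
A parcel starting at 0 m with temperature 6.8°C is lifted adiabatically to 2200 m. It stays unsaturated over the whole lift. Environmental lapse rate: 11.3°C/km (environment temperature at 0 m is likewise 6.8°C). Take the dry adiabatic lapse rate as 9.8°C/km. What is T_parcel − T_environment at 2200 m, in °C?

+3.3°C (parcel warmer than environment)

Parcel:
  0–2200 m, dry: Δz = 2.2 km ⇒ ΔT = -21.56°C; T = -14.76°C
Environment:
  0–2200 m, environment: Δz = 2.2 km ⇒ ΔT = -24.86°C; T = -18.06°C
T_parcel − T_env = -14.76 − (-18.06) = +3.3°C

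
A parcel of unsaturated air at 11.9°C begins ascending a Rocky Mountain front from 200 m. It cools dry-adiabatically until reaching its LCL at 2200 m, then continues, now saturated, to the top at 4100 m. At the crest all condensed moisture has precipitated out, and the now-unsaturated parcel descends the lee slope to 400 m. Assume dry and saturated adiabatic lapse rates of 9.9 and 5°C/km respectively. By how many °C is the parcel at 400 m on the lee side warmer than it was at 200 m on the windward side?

+7.33°C

From 200 m to 2200 m (dry): cools by 9.9 × 2 = 19.8°C, giving -7.9°C.
From 2200 m to 4100 m (saturated): cools by 5 × 1.9 = 9.5°C, giving -17.4°C.
From 4100 m to 400 m (dry descent): warms by 9.9 × 3.7 = 36.63°C, giving 19.23°C.
Net change vs windward start: 19.23 − 11.9 = +7.33°C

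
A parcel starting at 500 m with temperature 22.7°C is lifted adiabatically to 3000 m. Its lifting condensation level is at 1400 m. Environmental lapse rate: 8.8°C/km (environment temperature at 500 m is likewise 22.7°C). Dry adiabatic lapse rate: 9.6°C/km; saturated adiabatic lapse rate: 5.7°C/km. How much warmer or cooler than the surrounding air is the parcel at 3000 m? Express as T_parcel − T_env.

Parcel:
  500–1400 m, dry: Δz = 0.9 km ⇒ ΔT = -8.64°C; T = 14.06°C
  1400–3000 m, saturated: Δz = 1.6 km ⇒ ΔT = -9.12°C; T = 4.94°C
Environment:
  500–3000 m, environment: Δz = 2.5 km ⇒ ΔT = -22°C; T = 0.7°C
T_parcel − T_env = 4.94 − 0.7 = +4.24°C

+4.24°C (parcel warmer than environment)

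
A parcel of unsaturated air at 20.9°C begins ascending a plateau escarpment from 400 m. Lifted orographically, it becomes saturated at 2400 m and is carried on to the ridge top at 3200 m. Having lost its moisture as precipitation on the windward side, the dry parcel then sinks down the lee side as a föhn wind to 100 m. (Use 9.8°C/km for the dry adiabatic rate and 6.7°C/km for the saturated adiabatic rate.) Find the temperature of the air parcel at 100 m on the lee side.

400 → 2400 m (dry, 9.8°C/km): ΔT = -9.8 × 2 = -19.6°C → T = 1.3°C
2400 → 3200 m (saturated, 6.7°C/km): ΔT = -6.7 × 0.8 = -5.36°C → T = -4.06°C
3200 → 100 m (dry descent, 9.8°C/km): ΔT = +9.8 × 3.1 = +30.38°C → T = 26.32°C

26.32°C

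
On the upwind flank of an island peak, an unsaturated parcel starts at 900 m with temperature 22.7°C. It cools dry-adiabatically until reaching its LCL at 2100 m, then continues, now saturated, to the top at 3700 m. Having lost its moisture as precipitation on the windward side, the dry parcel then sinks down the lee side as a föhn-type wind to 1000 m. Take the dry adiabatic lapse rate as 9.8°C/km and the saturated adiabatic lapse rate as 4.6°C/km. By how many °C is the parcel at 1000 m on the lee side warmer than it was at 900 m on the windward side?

Dry to 2100 m: -9.8 × 1.2 km = -11.76°C, so T = 10.94°C.
Saturated to 3700 m: -4.6 × 1.6 km = -7.36°C, so T = 3.58°C.
Dry descent to 1000 m: +9.8 × 2.7 km = +26.46°C, so T = 30.04°C.
Net change vs windward start: 30.04 − 22.7 = +7.34°C

+7.34°C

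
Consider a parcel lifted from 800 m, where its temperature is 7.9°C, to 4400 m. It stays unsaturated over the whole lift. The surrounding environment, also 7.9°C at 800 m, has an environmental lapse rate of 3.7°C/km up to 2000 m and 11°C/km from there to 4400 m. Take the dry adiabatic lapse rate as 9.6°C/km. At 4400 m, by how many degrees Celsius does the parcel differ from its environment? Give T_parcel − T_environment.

-3.72°C (parcel cooler than environment)

Parcel:
  800 → 4400 m (dry, 9.6°C/km): ΔT = -9.6 × 3.6 = -34.56°C → T = -26.66°C
Environment:
  800 → 2000 m (environment, lower layer, 3.7°C/km): ΔT = -3.7 × 1.2 = -4.44°C → T = 3.46°C
  2000 → 4400 m (environment, upper layer, 11°C/km): ΔT = -11 × 2.4 = -26.4°C → T = -22.94°C
T_parcel − T_env = -26.66 − (-22.94) = -3.72°C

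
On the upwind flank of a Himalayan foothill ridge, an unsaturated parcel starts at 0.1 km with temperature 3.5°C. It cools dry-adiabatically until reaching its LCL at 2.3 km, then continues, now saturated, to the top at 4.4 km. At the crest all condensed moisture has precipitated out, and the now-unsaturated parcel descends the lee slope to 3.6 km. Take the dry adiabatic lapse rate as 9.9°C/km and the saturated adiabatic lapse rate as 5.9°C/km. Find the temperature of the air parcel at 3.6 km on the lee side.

From 100 m to 2300 m (dry): cools by 9.9 × 2.2 = 21.78°C, giving -18.28°C.
From 2300 m to 4400 m (saturated): cools by 5.9 × 2.1 = 12.39°C, giving -30.67°C.
From 4400 m to 3600 m (dry descent): warms by 9.9 × 0.8 = 7.92°C, giving -22.75°C.

-22.75°C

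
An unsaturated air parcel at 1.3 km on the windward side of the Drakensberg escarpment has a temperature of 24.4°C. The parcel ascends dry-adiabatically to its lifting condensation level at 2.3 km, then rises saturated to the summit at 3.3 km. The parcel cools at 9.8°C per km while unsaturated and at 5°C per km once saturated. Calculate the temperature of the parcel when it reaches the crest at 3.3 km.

9.6°C

1300 → 2300 m (dry, 9.8°C/km): ΔT = -9.8 × 1 = -9.8°C → T = 14.6°C
2300 → 3300 m (saturated, 5°C/km): ΔT = -5 × 1 = -5°C → T = 9.6°C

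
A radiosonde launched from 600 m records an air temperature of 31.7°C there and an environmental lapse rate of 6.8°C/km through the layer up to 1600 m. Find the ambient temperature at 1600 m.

600–1600 m, environmental: Δz = 1 km ⇒ ΔT = -6.8°C; T = 24.9°C

24.9°C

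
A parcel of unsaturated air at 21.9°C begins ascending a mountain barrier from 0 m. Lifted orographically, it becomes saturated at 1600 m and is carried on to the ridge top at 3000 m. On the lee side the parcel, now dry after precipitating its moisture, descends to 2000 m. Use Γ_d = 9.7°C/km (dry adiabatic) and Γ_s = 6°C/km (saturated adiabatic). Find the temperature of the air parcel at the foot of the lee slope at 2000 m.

7.68°C

Dry to 1600 m: -9.7 × 1.6 km = -15.52°C, so T = 6.38°C.
Saturated to 3000 m: -6 × 1.4 km = -8.4°C, so T = -2.02°C.
Dry descent to 2000 m: +9.7 × 1 km = +9.7°C, so T = 7.68°C.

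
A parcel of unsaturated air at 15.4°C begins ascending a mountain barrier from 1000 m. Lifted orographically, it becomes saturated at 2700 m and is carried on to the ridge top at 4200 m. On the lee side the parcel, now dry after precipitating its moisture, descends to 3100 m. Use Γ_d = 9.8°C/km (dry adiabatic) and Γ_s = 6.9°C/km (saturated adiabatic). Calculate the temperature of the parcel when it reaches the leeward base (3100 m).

1000–2700 m, dry: Δz = 1.7 km ⇒ ΔT = -16.66°C; T = -1.26°C
2700–4200 m, saturated: Δz = 1.5 km ⇒ ΔT = -10.35°C; T = -11.61°C
4200–3100 m, dry descent: Δz = 1.1 km ⇒ ΔT = +10.78°C; T = -0.83°C

-0.83°C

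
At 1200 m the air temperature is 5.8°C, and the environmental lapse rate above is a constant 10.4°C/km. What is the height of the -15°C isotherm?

3200 m

Height above start = (5.8 − (-15)) / 10.4 = 2 km
Altitude = 1200 m + 2000 m = 3200 m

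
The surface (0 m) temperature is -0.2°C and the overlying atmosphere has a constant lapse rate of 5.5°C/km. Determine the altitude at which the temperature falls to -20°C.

Height above start = (-0.2 − (-20)) / 5.5 = 3.6 km
Altitude = 0 m + 3600 m = 3600 m

3600 m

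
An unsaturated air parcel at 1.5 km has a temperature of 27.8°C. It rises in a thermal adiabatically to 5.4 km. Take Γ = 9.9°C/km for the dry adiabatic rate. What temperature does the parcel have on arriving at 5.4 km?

-10.81°C

1500–5400 m, dry adiabatic: Δz = 3.9 km ⇒ ΔT = -38.61°C; T = -10.81°C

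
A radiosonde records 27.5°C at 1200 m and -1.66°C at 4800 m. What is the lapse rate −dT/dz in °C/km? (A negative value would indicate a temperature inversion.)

Γ = −ΔT/Δz = (27.5 − (-1.66)) / (4800 − 1200) m
  = 29.16°C / 3.6 km = 8.1°C/km

8.1°C/km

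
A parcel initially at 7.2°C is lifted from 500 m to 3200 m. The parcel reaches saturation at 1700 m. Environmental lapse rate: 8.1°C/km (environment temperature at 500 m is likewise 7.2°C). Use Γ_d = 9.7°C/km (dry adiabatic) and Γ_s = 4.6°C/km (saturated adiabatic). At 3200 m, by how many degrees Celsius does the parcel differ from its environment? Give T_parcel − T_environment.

Parcel:
  Dry to 1700 m: -9.7 × 1.2 km = -11.64°C, so T = -4.44°C.
  Saturated to 3200 m: -4.6 × 1.5 km = -6.9°C, so T = -11.34°C.
Environment:
  Environment to 3200 m: -8.1 × 2.7 km = -21.87°C, so T = -14.67°C.
T_parcel − T_env = -11.34 − (-14.67) = +3.33°C

+3.33°C (parcel warmer than environment)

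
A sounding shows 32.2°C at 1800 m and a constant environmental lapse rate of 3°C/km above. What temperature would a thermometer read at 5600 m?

1800–5600 m, environmental: Δz = 3.8 km ⇒ ΔT = -11.4°C; T = 20.8°C

20.8°C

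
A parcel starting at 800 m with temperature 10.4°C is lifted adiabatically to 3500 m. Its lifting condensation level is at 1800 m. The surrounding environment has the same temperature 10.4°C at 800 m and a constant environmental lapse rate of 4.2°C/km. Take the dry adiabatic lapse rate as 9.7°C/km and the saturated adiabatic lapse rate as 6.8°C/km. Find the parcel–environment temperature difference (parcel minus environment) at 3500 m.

Parcel:
  800 → 1800 m (dry, 9.7°C/km): ΔT = -9.7 × 1 = -9.7°C → T = 0.7°C
  1800 → 3500 m (saturated, 6.8°C/km): ΔT = -6.8 × 1.7 = -11.56°C → T = -10.86°C
Environment:
  800 → 3500 m (environment, 4.2°C/km): ΔT = -4.2 × 2.7 = -11.34°C → T = -0.94°C
T_parcel − T_env = -10.86 − (-0.94) = -9.92°C

-9.92°C (parcel cooler than environment)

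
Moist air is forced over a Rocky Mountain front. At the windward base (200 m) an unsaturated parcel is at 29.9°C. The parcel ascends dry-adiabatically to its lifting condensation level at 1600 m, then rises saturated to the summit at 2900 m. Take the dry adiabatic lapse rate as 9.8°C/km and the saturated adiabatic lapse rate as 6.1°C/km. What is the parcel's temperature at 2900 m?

8.25°C

Dry to 1600 m: -9.8 × 1.4 km = -13.72°C, so T = 16.18°C.
Saturated to 2900 m: -6.1 × 1.3 km = -7.93°C, so T = 8.25°C.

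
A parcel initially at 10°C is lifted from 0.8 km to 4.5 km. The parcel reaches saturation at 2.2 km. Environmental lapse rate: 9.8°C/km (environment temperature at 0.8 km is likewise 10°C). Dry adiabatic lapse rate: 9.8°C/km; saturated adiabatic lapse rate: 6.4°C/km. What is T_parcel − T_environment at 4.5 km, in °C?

Parcel:
  Dry to 2200 m: -9.8 × 1.4 km = -13.72°C, so T = -3.72°C.
  Saturated to 4500 m: -6.4 × 2.3 km = -14.72°C, so T = -18.44°C.
Environment:
  Environment to 4500 m: -9.8 × 3.7 km = -36.26°C, so T = -26.26°C.
T_parcel − T_env = -18.44 − (-26.26) = +7.82°C

+7.82°C (parcel warmer than environment)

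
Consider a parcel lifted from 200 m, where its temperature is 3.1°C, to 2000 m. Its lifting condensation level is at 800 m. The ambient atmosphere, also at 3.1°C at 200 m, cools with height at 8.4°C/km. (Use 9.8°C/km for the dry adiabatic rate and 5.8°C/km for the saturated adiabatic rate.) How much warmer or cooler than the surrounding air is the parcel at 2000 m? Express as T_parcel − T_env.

+2.28°C (parcel warmer than environment)

Parcel:
  200–800 m, dry: Δz = 0.6 km ⇒ ΔT = -5.88°C; T = -2.78°C
  800–2000 m, saturated: Δz = 1.2 km ⇒ ΔT = -6.96°C; T = -9.74°C
Environment:
  200–2000 m, environment: Δz = 1.8 km ⇒ ΔT = -15.12°C; T = -12.02°C
T_parcel − T_env = -9.74 − (-12.02) = +2.28°C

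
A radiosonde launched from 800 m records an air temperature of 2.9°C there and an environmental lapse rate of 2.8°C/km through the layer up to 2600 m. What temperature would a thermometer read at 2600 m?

-2.14°C

800 → 2600 m (environmental, 2.8°C/km): ΔT = -2.8 × 1.8 = -5.04°C → T = -2.14°C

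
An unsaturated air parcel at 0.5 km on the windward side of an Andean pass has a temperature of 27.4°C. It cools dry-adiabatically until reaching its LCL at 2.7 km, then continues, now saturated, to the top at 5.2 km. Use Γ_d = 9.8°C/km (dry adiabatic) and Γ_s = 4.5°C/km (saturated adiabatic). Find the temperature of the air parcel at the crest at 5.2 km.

-5.41°C

Dry to 2700 m: -9.8 × 2.2 km = -21.56°C, so T = 5.84°C.
Saturated to 5200 m: -4.5 × 2.5 km = -11.25°C, so T = -5.41°C.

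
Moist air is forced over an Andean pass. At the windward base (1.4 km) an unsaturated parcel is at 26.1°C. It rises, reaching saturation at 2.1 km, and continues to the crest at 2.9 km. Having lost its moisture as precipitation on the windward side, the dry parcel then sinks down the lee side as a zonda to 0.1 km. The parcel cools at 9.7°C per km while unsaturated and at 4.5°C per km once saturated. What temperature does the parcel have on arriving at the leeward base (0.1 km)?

Dry to 2100 m: -9.7 × 0.7 km = -6.79°C, so T = 19.31°C.
Saturated to 2900 m: -4.5 × 0.8 km = -3.6°C, so T = 15.71°C.
Dry descent to 100 m: +9.7 × 2.8 km = +27.16°C, so T = 42.87°C.

42.87°C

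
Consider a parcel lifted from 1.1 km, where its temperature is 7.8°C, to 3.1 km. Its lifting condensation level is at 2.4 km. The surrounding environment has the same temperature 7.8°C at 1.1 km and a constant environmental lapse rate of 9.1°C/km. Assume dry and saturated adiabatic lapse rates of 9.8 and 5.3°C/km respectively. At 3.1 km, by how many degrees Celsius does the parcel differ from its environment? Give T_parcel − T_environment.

Parcel:
  1100–2400 m, dry: Δz = 1.3 km ⇒ ΔT = -12.74°C; T = -4.94°C
  2400–3100 m, saturated: Δz = 0.7 km ⇒ ΔT = -3.71°C; T = -8.65°C
Environment:
  1100–3100 m, environment: Δz = 2 km ⇒ ΔT = -18.2°C; T = -10.4°C
T_parcel − T_env = -8.65 − (-10.4) = +1.75°C

+1.75°C (parcel warmer than environment)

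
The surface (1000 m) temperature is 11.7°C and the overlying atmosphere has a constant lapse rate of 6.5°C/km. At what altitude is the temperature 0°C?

2800 m

Height above start = (11.7 − 0) / 6.5 = 1.8 km
Altitude = 1000 m + 1800 m = 2800 m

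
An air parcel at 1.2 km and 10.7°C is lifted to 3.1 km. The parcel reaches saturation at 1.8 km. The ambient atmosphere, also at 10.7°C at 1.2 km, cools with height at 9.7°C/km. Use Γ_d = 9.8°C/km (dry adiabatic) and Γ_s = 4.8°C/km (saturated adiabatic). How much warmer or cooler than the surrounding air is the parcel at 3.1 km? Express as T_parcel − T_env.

Parcel:
  From 1200 m to 1800 m (dry): cools by 9.8 × 0.6 = 5.88°C, giving 4.82°C.
  From 1800 m to 3100 m (saturated): cools by 4.8 × 1.3 = 6.24°C, giving -1.42°C.
Environment:
  From 1200 m to 3100 m (environment): cools by 9.7 × 1.9 = 18.43°C, giving -7.73°C.
T_parcel − T_env = -1.42 − (-7.73) = +6.31°C

+6.31°C (parcel warmer than environment)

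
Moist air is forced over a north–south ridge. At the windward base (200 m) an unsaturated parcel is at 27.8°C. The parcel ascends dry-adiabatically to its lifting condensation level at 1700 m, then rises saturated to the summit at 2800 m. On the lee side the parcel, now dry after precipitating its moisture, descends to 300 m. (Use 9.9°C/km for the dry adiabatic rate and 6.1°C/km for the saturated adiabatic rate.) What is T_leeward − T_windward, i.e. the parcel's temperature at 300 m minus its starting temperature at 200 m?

200 → 1700 m (dry, 9.9°C/km): ΔT = -9.9 × 1.5 = -14.85°C → T = 12.95°C
1700 → 2800 m (saturated, 6.1°C/km): ΔT = -6.1 × 1.1 = -6.71°C → T = 6.24°C
2800 → 300 m (dry descent, 9.9°C/km): ΔT = +9.9 × 2.5 = +24.75°C → T = 30.99°C
Net change vs windward start: 30.99 − 27.8 = +3.19°C

+3.19°C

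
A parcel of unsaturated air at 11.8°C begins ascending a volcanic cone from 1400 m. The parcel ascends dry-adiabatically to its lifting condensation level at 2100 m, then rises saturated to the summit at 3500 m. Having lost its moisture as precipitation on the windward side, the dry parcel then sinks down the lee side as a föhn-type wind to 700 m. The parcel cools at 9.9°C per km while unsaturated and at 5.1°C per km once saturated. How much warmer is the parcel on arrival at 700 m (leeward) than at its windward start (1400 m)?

1400–2100 m, dry: Δz = 0.7 km ⇒ ΔT = -6.93°C; T = 4.87°C
2100–3500 m, saturated: Δz = 1.4 km ⇒ ΔT = -7.14°C; T = -2.27°C
3500–700 m, dry descent: Δz = 2.8 km ⇒ ΔT = +27.72°C; T = 25.45°C
Net change vs windward start: 25.45 − 11.8 = +13.65°C

+13.65°C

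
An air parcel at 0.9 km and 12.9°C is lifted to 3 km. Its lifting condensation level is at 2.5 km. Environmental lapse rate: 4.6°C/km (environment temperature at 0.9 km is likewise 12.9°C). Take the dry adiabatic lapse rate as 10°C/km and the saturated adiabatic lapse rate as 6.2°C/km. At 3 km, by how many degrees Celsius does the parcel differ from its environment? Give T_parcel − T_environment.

Parcel:
  From 900 m to 2500 m (dry): cools by 10 × 1.6 = 16°C, giving -3.1°C.
  From 2500 m to 3000 m (saturated): cools by 6.2 × 0.5 = 3.1°C, giving -6.2°C.
Environment:
  From 900 m to 3000 m (environment): cools by 4.6 × 2.1 = 9.66°C, giving 3.24°C.
T_parcel − T_env = -6.2 − 3.24 = -9.44°C

-9.44°C (parcel cooler than environment)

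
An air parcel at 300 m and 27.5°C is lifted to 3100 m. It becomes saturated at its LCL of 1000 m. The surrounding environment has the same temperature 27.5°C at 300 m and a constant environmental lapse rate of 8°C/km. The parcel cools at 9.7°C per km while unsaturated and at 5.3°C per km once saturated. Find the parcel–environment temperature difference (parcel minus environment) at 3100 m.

+4.48°C (parcel warmer than environment)

Parcel:
  300 → 1000 m (dry, 9.7°C/km): ΔT = -9.7 × 0.7 = -6.79°C → T = 20.71°C
  1000 → 3100 m (saturated, 5.3°C/km): ΔT = -5.3 × 2.1 = -11.13°C → T = 9.58°C
Environment:
  300 → 3100 m (environment, 8°C/km): ΔT = -8 × 2.8 = -22.4°C → T = 5.1°C
T_parcel − T_env = 9.58 − 5.1 = +4.48°C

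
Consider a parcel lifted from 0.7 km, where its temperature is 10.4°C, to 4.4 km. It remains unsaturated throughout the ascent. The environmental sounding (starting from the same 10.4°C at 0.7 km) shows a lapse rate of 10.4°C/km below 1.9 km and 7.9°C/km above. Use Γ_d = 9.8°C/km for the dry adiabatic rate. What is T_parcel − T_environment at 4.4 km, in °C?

-4.03°C (parcel cooler than environment)

Parcel:
  From 700 m to 4400 m (dry): cools by 9.8 × 3.7 = 36.26°C, giving -25.86°C.
Environment:
  From 700 m to 1900 m (environment, lower layer): cools by 10.4 × 1.2 = 12.48°C, giving -2.08°C.
  From 1900 m to 4400 m (environment, upper layer): cools by 7.9 × 2.5 = 19.75°C, giving -21.83°C.
T_parcel − T_env = -25.86 − (-21.83) = -4.03°C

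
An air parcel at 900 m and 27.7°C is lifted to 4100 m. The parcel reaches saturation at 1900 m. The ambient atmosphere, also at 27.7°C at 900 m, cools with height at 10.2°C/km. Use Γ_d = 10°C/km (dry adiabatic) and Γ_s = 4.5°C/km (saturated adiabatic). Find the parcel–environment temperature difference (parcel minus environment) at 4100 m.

Parcel:
  900 → 1900 m (dry, 10°C/km): ΔT = -10 × 1 = -10°C → T = 17.7°C
  1900 → 4100 m (saturated, 4.5°C/km): ΔT = -4.5 × 2.2 = -9.9°C → T = 7.8°C
Environment:
  900 → 4100 m (environment, 10.2°C/km): ΔT = -10.2 × 3.2 = -32.64°C → T = -4.94°C
T_parcel − T_env = 7.8 − (-4.94) = +12.74°C

+12.74°C (parcel warmer than environment)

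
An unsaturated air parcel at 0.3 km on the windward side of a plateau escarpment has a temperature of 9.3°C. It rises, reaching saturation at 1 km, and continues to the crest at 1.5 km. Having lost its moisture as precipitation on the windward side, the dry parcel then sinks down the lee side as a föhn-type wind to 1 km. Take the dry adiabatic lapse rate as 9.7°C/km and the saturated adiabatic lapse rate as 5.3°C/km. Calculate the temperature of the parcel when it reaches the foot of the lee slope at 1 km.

4.71°C

From 300 m to 1000 m (dry): cools by 9.7 × 0.7 = 6.79°C, giving 2.51°C.
From 1000 m to 1500 m (saturated): cools by 5.3 × 0.5 = 2.65°C, giving -0.14°C.
From 1500 m to 1000 m (dry descent): warms by 9.7 × 0.5 = 4.85°C, giving 4.71°C.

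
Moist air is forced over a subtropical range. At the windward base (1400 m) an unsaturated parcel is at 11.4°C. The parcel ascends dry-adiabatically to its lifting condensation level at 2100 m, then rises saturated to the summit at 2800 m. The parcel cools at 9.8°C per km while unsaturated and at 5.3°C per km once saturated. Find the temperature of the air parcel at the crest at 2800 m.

0.83°C

From 1400 m to 2100 m (dry): cools by 9.8 × 0.7 = 6.86°C, giving 4.54°C.
From 2100 m to 2800 m (saturated): cools by 5.3 × 0.7 = 3.71°C, giving 0.83°C.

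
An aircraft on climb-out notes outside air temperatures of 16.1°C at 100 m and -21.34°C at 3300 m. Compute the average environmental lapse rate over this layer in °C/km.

11.7°C/km

Γ = −ΔT/Δz = (16.1 − (-21.34)) / (3300 − 100) m
  = 37.44°C / 3.2 km = 11.7°C/km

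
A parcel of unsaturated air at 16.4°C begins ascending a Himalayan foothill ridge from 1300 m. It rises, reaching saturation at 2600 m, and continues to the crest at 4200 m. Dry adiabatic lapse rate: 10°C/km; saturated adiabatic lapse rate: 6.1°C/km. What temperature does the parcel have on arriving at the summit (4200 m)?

Dry to 2600 m: -10 × 1.3 km = -13°C, so T = 3.4°C.
Saturated to 4200 m: -6.1 × 1.6 km = -9.76°C, so T = -6.36°C.

-6.36°C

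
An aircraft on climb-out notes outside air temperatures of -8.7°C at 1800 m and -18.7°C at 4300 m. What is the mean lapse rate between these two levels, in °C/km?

4°C/km

Γ = −ΔT/Δz = (-8.7 − (-18.7)) / (4300 − 1800) m
  = 10°C / 2.5 km = 4°C/km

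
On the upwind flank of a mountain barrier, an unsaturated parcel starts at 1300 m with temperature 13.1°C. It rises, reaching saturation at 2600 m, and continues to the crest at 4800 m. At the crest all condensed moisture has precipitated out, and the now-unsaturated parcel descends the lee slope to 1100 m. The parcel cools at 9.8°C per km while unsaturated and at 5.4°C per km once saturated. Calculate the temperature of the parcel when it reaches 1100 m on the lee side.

24.74°C

From 1300 m to 2600 m (dry): cools by 9.8 × 1.3 = 12.74°C, giving 0.36°C.
From 2600 m to 4800 m (saturated): cools by 5.4 × 2.2 = 11.88°C, giving -11.52°C.
From 4800 m to 1100 m (dry descent): warms by 9.8 × 3.7 = 36.26°C, giving 24.74°C.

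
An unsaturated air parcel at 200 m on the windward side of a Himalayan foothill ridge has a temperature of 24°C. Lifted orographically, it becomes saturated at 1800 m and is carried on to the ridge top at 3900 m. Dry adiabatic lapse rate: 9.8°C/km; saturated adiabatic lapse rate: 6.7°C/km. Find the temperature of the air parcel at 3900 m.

-5.75°C

Dry to 1800 m: -9.8 × 1.6 km = -15.68°C, so T = 8.32°C.
Saturated to 3900 m: -6.7 × 2.1 km = -14.07°C, so T = -5.75°C.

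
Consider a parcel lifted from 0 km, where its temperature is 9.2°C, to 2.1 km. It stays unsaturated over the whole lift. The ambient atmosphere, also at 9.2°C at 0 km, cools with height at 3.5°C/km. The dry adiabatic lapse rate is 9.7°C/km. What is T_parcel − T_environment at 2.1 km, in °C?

-13.02°C (parcel cooler than environment)

Parcel:
  0 → 2100 m (dry, 9.7°C/km): ΔT = -9.7 × 2.1 = -20.37°C → T = -11.17°C
Environment:
  0 → 2100 m (environment, 3.5°C/km): ΔT = -3.5 × 2.1 = -7.35°C → T = 1.85°C
T_parcel − T_env = -11.17 − 1.85 = -13.02°C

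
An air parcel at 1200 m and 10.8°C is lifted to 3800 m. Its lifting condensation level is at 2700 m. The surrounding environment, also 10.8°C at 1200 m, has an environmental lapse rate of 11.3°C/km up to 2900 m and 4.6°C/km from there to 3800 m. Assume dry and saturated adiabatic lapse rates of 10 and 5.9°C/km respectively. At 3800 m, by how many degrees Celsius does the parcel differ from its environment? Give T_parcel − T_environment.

+1.86°C (parcel warmer than environment)

Parcel:
  From 1200 m to 2700 m (dry): cools by 10 × 1.5 = 15°C, giving -4.2°C.
  From 2700 m to 3800 m (saturated): cools by 5.9 × 1.1 = 6.49°C, giving -10.69°C.
Environment:
  From 1200 m to 2900 m (environment, lower layer): cools by 11.3 × 1.7 = 19.21°C, giving -8.41°C.
  From 2900 m to 3800 m (environment, upper layer): cools by 4.6 × 0.9 = 4.14°C, giving -12.55°C.
T_parcel − T_env = -10.69 − (-12.55) = +1.86°C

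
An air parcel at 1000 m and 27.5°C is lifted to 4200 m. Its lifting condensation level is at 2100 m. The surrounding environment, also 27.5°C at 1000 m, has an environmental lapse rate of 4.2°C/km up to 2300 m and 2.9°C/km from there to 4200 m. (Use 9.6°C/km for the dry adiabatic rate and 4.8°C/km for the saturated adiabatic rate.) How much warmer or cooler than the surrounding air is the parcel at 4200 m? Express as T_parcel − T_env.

Parcel:
  Dry to 2100 m: -9.6 × 1.1 km = -10.56°C, so T = 16.94°C.
  Saturated to 4200 m: -4.8 × 2.1 km = -10.08°C, so T = 6.86°C.
Environment:
  Environment, lower layer to 2300 m: -4.2 × 1.3 km = -5.46°C, so T = 22.04°C.
  Environment, upper layer to 4200 m: -2.9 × 1.9 km = -5.51°C, so T = 16.53°C.
T_parcel − T_env = 6.86 − 16.53 = -9.67°C

-9.67°C (parcel cooler than environment)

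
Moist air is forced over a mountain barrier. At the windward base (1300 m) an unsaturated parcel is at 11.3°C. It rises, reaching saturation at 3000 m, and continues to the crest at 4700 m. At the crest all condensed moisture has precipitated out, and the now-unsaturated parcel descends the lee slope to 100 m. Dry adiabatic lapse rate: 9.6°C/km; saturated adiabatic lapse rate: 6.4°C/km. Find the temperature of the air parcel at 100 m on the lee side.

From 1300 m to 3000 m (dry): cools by 9.6 × 1.7 = 16.32°C, giving -5.02°C.
From 3000 m to 4700 m (saturated): cools by 6.4 × 1.7 = 10.88°C, giving -15.9°C.
From 4700 m to 100 m (dry descent): warms by 9.6 × 4.6 = 44.16°C, giving 28.26°C.

28.26°C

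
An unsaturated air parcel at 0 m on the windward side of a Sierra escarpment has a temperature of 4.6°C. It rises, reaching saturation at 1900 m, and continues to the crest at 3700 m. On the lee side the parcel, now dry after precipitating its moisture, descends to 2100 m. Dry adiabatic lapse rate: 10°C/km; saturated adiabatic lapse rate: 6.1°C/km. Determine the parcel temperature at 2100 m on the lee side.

-9.38°C

Dry to 1900 m: -10 × 1.9 km = -19°C, so T = -14.4°C.
Saturated to 3700 m: -6.1 × 1.8 km = -10.98°C, so T = -25.38°C.
Dry descent to 2100 m: +10 × 1.6 km = +16°C, so T = -9.38°C.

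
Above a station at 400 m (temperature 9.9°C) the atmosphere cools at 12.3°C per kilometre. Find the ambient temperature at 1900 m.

-8.55°C

400 → 1900 m (environmental, 12.3°C/km): ΔT = -12.3 × 1.5 = -18.45°C → T = -8.55°C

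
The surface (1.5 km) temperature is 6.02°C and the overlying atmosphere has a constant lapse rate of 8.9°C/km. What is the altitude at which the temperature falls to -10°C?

Height above start = (6.02 − (-10)) / 8.9 = 1.8 km
Altitude = 1500 m + 1800 m = 3300 m

3.3 km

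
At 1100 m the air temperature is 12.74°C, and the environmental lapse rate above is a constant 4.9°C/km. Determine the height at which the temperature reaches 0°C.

Height above start = (12.74 − 0) / 4.9 = 2.6 km
Altitude = 1100 m + 2600 m = 3700 m

3700 m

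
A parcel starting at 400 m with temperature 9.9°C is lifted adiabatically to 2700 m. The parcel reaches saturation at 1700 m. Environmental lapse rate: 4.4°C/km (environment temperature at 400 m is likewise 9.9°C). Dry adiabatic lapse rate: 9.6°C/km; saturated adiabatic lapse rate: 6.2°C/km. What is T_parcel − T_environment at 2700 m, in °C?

-8.56°C (parcel cooler than environment)

Parcel:
  400 → 1700 m (dry, 9.6°C/km): ΔT = -9.6 × 1.3 = -12.48°C → T = -2.58°C
  1700 → 2700 m (saturated, 6.2°C/km): ΔT = -6.2 × 1 = -6.2°C → T = -8.78°C
Environment:
  400 → 2700 m (environment, 4.4°C/km): ΔT = -4.4 × 2.3 = -10.12°C → T = -0.22°C
T_parcel − T_env = -8.78 − (-0.22) = -8.56°C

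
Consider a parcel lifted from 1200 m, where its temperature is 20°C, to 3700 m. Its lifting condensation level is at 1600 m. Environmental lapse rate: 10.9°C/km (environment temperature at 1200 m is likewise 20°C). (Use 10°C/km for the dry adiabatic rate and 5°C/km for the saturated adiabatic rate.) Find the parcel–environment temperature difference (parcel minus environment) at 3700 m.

Parcel:
  1200 → 1600 m (dry, 10°C/km): ΔT = -10 × 0.4 = -4°C → T = 16°C
  1600 → 3700 m (saturated, 5°C/km): ΔT = -5 × 2.1 = -10.5°C → T = 5.5°C
Environment:
  1200 → 3700 m (environment, 10.9°C/km): ΔT = -10.9 × 2.5 = -27.25°C → T = -7.25°C
T_parcel − T_env = 5.5 − (-7.25) = +12.75°C

+12.75°C (parcel warmer than environment)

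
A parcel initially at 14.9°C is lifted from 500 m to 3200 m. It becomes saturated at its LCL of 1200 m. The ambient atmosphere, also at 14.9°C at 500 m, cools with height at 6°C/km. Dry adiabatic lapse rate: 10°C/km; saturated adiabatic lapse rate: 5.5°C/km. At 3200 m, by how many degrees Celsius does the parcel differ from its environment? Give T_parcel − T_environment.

-1.8°C (parcel cooler than environment)

Parcel:
  From 500 m to 1200 m (dry): cools by 10 × 0.7 = 7°C, giving 7.9°C.
  From 1200 m to 3200 m (saturated): cools by 5.5 × 2 = 11°C, giving -3.1°C.
Environment:
  From 500 m to 3200 m (environment): cools by 6 × 2.7 = 16.2°C, giving -1.3°C.
T_parcel − T_env = -3.1 − (-1.3) = -1.8°C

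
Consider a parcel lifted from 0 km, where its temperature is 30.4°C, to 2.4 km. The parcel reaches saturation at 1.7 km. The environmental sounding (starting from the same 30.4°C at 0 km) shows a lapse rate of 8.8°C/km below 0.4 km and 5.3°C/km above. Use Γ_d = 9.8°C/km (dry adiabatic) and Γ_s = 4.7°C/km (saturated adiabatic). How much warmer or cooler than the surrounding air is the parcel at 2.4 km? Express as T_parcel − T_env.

Parcel:
  0–1700 m, dry: Δz = 1.7 km ⇒ ΔT = -16.66°C; T = 13.74°C
  1700–2400 m, saturated: Δz = 0.7 km ⇒ ΔT = -3.29°C; T = 10.45°C
Environment:
  0–400 m, environment, lower layer: Δz = 0.4 km ⇒ ΔT = -3.52°C; T = 26.88°C
  400–2400 m, environment, upper layer: Δz = 2 km ⇒ ΔT = -10.6°C; T = 16.28°C
T_parcel − T_env = 10.45 − 16.28 = -5.83°C

-5.83°C (parcel cooler than environment)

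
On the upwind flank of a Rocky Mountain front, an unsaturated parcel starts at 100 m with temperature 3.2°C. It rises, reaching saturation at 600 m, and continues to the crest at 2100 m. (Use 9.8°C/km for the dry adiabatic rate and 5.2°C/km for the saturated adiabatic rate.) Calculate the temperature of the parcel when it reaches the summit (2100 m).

-9.5°C

From 100 m to 600 m (dry): cools by 9.8 × 0.5 = 4.9°C, giving -1.7°C.
From 600 m to 2100 m (saturated): cools by 5.2 × 1.5 = 7.8°C, giving -9.5°C.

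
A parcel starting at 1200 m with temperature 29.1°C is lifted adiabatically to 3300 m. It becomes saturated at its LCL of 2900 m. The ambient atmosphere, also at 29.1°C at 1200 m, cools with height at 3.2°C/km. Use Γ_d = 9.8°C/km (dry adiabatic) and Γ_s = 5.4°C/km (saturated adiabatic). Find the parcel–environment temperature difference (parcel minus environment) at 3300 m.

Parcel:
  From 1200 m to 2900 m (dry): cools by 9.8 × 1.7 = 16.66°C, giving 12.44°C.
  From 2900 m to 3300 m (saturated): cools by 5.4 × 0.4 = 2.16°C, giving 10.28°C.
Environment:
  From 1200 m to 3300 m (environment): cools by 3.2 × 2.1 = 6.72°C, giving 22.38°C.
T_parcel − T_env = 10.28 − 22.38 = -12.1°C

-12.1°C (parcel cooler than environment)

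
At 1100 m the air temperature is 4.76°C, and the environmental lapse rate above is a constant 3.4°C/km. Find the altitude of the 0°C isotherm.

2500 m

Height above start = (4.76 − 0) / 3.4 = 1.4 km
Altitude = 1100 m + 1400 m = 2500 m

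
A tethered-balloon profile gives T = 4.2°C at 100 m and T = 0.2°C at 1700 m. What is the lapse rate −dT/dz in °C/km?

2.5°C/km

Γ = −ΔT/Δz = (4.2 − 0.2) / (1700 − 100) m
  = 4°C / 1.6 km = 2.5°C/km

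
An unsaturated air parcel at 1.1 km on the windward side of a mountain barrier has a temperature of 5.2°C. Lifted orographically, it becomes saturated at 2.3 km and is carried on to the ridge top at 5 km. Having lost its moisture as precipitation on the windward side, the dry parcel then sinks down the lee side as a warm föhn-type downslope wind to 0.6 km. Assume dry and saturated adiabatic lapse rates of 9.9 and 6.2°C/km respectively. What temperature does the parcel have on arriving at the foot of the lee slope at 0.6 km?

20.14°C

From 1100 m to 2300 m (dry): cools by 9.9 × 1.2 = 11.88°C, giving -6.68°C.
From 2300 m to 5000 m (saturated): cools by 6.2 × 2.7 = 16.74°C, giving -23.42°C.
From 5000 m to 600 m (dry descent): warms by 9.9 × 4.4 = 43.56°C, giving 20.14°C.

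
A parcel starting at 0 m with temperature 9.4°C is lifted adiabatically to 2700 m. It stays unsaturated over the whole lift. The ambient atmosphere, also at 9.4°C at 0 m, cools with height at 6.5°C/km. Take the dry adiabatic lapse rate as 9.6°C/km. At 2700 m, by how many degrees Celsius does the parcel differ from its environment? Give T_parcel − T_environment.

-8.37°C (parcel cooler than environment)

Parcel:
  Dry to 2700 m: -9.6 × 2.7 km = -25.92°C, so T = -16.52°C.
Environment:
  Environment to 2700 m: -6.5 × 2.7 km = -17.55°C, so T = -8.15°C.
T_parcel − T_env = -16.52 − (-8.15) = -8.37°C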